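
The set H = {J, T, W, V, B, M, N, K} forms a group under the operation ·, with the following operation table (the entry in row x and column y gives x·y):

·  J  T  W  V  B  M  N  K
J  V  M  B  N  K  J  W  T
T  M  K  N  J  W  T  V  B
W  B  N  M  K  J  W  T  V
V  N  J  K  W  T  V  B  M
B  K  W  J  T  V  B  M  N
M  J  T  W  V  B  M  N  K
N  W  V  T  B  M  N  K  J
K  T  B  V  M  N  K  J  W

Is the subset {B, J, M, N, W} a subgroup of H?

B·B = V, which is not in {B, J, M, N, W}.
The subset is not closed under ·, so it is not a subgroup.

No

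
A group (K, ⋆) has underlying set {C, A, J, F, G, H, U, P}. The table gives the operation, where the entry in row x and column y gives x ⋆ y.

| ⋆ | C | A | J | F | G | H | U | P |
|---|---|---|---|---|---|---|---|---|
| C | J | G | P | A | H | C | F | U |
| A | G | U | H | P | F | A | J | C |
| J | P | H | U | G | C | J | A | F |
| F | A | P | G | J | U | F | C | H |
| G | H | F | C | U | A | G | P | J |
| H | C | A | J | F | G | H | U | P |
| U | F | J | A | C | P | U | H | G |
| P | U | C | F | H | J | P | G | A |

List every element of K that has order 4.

{A, J}

Identity is H. Compute the order of each non-identity element by repeated multiplication:
  C: C → J → P → U → F → A → G → H  (order 8)
  A: A → U → J → H  (order 4)
  J: J → U → A → H  (order 4)
  F: F → J → G → U → C → A → P → H  (order 8)
  G: G → A → F → U → P → J → C → H  (order 8)
  U: U → H  (order 2)
  P: P → A → C → U → G → J → F → H  (order 8)
Elements of order 4: {A, J}.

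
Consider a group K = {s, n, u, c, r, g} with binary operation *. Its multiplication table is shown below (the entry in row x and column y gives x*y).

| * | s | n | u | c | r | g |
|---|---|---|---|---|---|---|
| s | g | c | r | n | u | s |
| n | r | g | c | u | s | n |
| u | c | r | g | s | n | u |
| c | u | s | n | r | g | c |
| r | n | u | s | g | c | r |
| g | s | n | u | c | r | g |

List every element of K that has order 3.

{c, r}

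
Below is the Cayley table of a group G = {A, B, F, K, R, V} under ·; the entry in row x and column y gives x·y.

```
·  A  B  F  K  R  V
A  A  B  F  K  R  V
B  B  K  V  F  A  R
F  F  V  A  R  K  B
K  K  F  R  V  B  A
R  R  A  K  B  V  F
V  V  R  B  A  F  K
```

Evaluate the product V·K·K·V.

V·K = A
A·K = K
K·V = A

A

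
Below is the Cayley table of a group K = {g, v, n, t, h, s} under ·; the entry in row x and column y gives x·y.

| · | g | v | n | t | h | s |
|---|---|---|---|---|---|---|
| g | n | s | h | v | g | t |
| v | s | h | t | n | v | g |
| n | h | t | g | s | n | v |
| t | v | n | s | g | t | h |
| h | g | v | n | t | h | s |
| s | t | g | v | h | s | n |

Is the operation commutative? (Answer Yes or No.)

Check whether the table is symmetric across its main diagonal.
Every entry (row x, col y) equals the entry (row y, col x), so K is abelian.

Yes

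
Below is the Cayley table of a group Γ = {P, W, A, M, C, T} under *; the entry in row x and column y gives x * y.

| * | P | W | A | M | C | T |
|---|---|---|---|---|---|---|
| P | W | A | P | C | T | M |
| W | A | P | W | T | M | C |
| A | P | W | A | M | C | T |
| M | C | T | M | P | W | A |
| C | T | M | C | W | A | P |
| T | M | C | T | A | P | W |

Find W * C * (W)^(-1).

C

The identity is A. In row W, the entry A sits in column P, so W^(-1) = P.
W * C = M
M * P = C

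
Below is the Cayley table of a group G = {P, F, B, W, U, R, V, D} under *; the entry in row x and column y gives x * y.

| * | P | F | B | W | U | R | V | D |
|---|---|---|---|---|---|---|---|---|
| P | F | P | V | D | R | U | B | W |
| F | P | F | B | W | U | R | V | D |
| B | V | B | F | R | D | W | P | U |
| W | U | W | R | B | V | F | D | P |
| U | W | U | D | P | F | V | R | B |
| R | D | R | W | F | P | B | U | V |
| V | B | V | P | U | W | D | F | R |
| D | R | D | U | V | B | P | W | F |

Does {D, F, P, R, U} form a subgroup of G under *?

No

R * R = B, which is not in {D, F, P, R, U}.
The subset is not closed under *, so it is not a subgroup.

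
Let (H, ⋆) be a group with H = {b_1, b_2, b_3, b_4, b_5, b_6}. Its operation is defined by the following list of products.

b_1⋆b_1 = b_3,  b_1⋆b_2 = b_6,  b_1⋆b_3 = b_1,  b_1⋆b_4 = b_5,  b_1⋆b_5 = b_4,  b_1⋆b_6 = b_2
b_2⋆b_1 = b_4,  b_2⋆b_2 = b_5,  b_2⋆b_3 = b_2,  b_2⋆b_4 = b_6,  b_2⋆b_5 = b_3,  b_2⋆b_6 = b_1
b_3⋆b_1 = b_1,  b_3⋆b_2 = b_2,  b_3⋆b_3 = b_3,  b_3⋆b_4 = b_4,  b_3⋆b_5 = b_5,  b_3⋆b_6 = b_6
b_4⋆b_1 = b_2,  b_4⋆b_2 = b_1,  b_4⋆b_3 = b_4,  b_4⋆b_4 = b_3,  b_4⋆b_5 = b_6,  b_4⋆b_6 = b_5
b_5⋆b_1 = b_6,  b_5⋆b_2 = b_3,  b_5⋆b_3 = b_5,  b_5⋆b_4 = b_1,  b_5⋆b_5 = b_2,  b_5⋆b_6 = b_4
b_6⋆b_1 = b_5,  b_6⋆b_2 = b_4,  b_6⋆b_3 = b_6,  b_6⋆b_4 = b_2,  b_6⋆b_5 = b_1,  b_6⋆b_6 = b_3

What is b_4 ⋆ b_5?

b_6

Read row b_4, column b_5: b_4 ⋆ b_5 = b_6.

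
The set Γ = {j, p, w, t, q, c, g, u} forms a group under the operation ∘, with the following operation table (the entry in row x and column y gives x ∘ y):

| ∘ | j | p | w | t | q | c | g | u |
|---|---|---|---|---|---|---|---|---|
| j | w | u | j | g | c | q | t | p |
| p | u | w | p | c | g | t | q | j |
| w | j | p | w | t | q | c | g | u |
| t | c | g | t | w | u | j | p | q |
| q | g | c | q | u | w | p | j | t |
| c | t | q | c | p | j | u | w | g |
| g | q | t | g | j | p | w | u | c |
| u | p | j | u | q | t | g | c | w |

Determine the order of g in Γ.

4

The identity element is w (its row matches the header).
g^1 = g
g^2 = g ∘ g = u
g^3 = u ∘ g = c
g^4 = c ∘ g = w
The first power of g equal to the identity is g^4, so ord(g) = 4.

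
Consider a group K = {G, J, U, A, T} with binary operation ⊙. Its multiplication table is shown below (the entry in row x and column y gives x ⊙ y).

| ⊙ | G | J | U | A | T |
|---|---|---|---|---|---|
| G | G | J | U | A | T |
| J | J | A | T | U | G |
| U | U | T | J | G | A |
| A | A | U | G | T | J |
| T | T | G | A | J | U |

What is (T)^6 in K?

T

T^1 = T
T^2 = T ⊙ T = U
T^3 = U ⊙ T = A
T^4 = A ⊙ T = J
T^5 = J ⊙ T = G
T^6 = G ⊙ T = T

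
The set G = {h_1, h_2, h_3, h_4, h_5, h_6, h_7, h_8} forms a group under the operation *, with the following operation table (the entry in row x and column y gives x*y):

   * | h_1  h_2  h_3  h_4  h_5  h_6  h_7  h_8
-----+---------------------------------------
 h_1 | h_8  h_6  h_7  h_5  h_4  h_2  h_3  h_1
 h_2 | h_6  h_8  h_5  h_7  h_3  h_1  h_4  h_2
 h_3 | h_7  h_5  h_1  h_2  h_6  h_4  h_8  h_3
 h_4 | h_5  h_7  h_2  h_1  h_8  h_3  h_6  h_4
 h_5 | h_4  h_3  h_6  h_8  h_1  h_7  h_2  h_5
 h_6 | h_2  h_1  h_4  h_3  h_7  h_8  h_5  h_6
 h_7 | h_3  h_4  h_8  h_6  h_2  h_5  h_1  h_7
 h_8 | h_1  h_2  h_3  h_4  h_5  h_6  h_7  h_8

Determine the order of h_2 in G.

2

The identity element is h_8 (its row matches the header).
h_2^1 = h_2
h_2^2 = h_2*h_2 = h_8
The first power of h_2 equal to the identity is h_2^2, so ord(h_2) = 2.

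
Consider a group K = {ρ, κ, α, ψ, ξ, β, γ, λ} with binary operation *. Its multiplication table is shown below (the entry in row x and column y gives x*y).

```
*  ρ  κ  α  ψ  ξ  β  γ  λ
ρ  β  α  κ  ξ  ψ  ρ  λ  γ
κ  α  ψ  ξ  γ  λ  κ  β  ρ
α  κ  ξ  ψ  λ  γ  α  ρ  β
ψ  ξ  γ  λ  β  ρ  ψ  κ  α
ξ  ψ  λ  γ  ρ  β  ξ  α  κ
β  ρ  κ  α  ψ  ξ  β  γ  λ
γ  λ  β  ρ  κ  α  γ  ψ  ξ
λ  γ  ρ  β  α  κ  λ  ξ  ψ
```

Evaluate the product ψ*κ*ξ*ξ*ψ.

ψ*κ = γ
γ*ξ = α
α*ξ = γ
γ*ψ = κ

κ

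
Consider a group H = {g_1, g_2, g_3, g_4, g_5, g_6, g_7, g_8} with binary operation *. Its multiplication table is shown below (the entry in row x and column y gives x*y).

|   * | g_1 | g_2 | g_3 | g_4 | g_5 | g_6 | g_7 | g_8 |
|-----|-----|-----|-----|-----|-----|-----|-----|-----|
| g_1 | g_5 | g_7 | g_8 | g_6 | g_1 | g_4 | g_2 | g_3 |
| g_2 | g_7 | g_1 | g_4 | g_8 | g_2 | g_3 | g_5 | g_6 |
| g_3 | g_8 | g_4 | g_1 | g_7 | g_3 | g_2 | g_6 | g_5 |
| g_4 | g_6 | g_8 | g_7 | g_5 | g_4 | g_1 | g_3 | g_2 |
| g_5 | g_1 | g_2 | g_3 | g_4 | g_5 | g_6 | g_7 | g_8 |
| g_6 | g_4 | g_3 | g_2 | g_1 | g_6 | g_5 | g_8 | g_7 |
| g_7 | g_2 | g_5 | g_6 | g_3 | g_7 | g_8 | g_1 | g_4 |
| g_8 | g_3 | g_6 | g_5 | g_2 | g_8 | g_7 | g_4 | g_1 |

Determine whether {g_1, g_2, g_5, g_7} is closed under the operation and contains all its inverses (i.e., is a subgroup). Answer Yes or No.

Yes

{g_1, g_2, g_5, g_7} contains the identity g_5.
Checking products: every product of two elements of {g_1, g_2, g_5, g_7} (read from the table) lies in {g_1, g_2, g_5, g_7}, so the set is closed.
In a finite group, a nonempty closed subset is a subgroup. So {g_1, g_2, g_5, g_7} ≤ H.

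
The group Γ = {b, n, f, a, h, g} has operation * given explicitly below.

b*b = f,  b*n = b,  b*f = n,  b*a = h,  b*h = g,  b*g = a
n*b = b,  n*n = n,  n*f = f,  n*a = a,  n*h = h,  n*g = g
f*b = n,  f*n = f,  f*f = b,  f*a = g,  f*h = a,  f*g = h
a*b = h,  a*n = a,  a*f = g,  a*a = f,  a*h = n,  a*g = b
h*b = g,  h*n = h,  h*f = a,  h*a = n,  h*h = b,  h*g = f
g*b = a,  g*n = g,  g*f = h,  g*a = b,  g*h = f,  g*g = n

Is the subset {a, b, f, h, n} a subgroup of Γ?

h * b = g, which is not in {a, b, f, h, n}.
The subset is not closed under *, so it is not a subgroup.
(Structurally, Γ here is isomorphic to the cyclic group Z_6.)

No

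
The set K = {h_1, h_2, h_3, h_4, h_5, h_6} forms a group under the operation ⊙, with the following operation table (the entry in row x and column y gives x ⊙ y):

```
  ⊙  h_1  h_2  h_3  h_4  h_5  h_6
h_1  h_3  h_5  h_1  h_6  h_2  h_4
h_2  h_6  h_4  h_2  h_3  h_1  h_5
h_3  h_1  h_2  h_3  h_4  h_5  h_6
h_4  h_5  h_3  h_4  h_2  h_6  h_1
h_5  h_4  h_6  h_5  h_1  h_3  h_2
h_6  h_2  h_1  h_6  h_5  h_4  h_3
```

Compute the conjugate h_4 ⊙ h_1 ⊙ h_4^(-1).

h_6

The identity is h_3. In row h_4, the entry h_3 sits in column h_2, so h_4^(-1) = h_2.
h_4 ⊙ h_1 = h_5
h_5 ⊙ h_2 = h_6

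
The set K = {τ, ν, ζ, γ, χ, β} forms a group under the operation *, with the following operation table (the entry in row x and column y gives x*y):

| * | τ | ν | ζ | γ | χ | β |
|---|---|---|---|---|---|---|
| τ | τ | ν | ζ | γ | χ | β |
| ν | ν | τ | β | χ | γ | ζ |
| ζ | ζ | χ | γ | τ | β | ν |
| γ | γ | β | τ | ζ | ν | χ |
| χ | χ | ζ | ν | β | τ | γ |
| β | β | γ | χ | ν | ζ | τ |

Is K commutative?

γ*χ = ν but χ*γ = β.
Since γ and χ do not commute, K is not abelian.

No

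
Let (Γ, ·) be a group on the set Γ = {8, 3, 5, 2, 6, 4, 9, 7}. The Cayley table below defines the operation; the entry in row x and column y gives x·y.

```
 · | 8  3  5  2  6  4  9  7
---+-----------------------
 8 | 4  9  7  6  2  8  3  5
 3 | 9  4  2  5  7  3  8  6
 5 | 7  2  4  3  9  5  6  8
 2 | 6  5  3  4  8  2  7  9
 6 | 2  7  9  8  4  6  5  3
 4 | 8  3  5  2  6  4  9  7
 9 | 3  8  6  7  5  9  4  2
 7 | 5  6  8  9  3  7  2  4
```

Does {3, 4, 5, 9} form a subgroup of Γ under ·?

No

9·5 = 6, which is not in {3, 4, 5, 9}.
The subset is not closed under ·, so it is not a subgroup.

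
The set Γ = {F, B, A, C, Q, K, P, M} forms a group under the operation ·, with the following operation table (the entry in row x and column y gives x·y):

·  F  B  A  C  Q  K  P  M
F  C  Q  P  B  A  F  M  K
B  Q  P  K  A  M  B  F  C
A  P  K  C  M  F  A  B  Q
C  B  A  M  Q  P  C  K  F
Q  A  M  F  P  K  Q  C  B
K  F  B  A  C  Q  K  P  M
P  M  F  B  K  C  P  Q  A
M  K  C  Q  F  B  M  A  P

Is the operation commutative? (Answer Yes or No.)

Yes

Check whether the table is symmetric across its main diagonal.
Every entry (row x, col y) equals the entry (row y, col x), so Γ is abelian.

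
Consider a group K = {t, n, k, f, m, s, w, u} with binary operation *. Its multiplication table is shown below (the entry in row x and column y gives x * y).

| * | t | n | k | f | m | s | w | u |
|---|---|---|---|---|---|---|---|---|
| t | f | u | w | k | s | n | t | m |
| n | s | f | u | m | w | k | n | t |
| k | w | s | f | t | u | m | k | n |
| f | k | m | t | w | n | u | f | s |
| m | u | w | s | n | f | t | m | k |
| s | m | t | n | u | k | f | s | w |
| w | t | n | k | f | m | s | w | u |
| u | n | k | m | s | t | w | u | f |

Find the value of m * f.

n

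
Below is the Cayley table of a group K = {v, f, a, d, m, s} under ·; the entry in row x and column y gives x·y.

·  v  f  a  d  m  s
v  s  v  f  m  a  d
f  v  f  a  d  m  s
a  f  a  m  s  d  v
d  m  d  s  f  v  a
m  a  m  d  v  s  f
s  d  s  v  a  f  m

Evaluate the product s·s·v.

a

s·s = m
m·v = a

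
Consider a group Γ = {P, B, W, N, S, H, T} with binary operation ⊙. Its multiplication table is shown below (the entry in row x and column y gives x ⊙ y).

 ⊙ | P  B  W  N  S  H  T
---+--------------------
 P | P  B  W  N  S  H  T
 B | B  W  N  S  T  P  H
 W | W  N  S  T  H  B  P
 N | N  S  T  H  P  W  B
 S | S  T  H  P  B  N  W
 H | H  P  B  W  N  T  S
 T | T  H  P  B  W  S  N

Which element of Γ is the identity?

P

The identity e satisfies e ⊙ x = x for all x, so its row in the table reproduces the column headers.
Row P reads: P, B, W, N, S, H, T — exactly the header order. So P is the identity.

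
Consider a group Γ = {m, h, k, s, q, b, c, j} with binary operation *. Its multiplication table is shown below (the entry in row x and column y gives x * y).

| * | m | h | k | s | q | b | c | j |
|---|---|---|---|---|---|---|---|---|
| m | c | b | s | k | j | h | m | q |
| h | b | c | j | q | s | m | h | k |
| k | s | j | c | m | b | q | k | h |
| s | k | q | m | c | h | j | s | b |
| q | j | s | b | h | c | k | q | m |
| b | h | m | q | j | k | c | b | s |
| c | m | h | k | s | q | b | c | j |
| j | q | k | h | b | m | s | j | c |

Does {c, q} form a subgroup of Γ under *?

Yes

{c, q} contains the identity c.
Checking products: every product of two elements of {c, q} (read from the table) lies in {c, q}, so the set is closed.
In a finite group, a nonempty closed subset is a subgroup. So {c, q} ≤ Γ.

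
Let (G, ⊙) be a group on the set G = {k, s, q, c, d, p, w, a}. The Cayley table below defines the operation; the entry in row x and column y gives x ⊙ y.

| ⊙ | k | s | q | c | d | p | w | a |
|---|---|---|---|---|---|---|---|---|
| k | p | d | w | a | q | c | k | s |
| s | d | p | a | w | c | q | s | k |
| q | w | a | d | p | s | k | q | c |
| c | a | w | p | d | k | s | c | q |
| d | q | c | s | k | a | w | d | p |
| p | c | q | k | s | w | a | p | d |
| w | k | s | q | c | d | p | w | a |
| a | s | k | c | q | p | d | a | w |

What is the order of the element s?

8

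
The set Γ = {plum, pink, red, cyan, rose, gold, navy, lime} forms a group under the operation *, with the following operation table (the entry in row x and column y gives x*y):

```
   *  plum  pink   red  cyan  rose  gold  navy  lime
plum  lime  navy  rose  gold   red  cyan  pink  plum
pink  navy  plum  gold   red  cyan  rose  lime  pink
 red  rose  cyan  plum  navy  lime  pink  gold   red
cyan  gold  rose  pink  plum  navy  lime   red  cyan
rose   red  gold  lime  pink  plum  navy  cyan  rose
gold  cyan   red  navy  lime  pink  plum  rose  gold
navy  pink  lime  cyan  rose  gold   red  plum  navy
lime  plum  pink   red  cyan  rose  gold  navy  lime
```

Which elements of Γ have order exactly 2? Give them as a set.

Identity is lime. Compute the order of each non-identity element by repeated multiplication:
  plum: plum → lime  (order 2)
  pink: pink → plum → navy → lime  (order 4)
  red: red → plum → rose → lime  (order 4)
  cyan: cyan → plum → gold → lime  (order 4)
  rose: rose → plum → red → lime  (order 4)
  gold: gold → plum → cyan → lime  (order 4)
  navy: navy → plum → pink → lime  (order 4)
Elements of order 2: {plum}.
(Structurally, Γ here is isomorphic to the quaternion group Q_8.)

{plum}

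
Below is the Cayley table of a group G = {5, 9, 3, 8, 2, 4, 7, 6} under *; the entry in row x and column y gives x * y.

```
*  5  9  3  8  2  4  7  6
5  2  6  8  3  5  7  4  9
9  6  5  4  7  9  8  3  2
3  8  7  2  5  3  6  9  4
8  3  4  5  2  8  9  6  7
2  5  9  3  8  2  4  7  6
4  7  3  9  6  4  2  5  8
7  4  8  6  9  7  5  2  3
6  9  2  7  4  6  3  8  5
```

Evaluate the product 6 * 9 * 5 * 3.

6 * 9 = 2
2 * 5 = 5
5 * 3 = 8

8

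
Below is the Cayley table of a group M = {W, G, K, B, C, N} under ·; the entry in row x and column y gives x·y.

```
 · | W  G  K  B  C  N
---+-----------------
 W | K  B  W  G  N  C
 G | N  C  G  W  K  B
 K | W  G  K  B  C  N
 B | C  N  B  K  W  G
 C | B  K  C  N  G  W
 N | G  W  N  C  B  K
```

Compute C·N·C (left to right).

N

C·N = W
W·C = N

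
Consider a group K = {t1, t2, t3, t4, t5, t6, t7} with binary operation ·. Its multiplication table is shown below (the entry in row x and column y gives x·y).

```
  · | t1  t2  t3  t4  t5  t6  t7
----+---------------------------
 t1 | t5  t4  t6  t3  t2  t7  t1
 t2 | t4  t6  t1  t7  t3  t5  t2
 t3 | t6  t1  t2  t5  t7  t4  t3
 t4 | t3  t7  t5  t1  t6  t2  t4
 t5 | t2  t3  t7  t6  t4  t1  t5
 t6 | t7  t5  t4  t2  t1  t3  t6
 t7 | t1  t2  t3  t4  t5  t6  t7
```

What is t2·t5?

Read row t2, column t5: t2·t5 = t3.

t3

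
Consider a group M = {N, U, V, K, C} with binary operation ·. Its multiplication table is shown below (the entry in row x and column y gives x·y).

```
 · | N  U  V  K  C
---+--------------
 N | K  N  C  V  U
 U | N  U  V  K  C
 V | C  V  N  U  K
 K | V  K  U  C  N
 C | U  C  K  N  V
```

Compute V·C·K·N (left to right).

U

V·C = K
K·K = C
C·N = U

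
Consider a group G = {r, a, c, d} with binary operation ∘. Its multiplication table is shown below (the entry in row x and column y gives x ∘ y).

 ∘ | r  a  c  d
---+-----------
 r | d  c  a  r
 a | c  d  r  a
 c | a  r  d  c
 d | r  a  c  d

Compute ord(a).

2

The identity element is d (its row matches the header).
a^1 = a
a^2 = a ∘ a = d
The first power of a equal to the identity is a^2, so ord(a) = 2.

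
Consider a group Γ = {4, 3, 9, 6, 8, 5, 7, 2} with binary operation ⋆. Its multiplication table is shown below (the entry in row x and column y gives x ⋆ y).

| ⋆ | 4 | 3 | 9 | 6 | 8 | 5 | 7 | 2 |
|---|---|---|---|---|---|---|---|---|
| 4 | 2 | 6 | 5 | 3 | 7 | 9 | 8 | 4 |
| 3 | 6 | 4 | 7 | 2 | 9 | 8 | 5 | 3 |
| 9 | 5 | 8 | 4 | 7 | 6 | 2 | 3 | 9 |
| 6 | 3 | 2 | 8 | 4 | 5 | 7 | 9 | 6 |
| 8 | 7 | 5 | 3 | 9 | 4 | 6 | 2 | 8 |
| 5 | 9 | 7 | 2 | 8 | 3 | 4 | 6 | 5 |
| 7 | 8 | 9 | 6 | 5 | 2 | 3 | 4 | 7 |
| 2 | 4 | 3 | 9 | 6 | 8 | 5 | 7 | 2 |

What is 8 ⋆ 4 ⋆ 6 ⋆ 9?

8 ⋆ 4 = 7
7 ⋆ 6 = 5
5 ⋆ 9 = 2
(Structurally, Γ here is isomorphic to the quaternion group Q_8.)

2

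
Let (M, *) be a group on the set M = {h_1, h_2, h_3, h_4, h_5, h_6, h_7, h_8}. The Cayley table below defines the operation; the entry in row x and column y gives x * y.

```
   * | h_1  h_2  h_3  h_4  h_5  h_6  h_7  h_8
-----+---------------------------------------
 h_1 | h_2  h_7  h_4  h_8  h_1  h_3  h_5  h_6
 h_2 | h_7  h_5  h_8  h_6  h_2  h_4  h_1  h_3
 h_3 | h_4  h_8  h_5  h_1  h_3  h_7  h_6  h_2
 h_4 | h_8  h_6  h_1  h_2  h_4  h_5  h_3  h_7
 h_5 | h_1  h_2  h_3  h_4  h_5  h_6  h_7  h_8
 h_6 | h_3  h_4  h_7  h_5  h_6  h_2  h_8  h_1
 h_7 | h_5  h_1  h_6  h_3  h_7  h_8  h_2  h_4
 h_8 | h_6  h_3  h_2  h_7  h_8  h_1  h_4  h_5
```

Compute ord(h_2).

2

The identity element is h_5 (its row matches the header).
h_2^1 = h_2
h_2^2 = h_2 * h_2 = h_5
The first power of h_2 equal to the identity is h_2^2, so ord(h_2) = 2.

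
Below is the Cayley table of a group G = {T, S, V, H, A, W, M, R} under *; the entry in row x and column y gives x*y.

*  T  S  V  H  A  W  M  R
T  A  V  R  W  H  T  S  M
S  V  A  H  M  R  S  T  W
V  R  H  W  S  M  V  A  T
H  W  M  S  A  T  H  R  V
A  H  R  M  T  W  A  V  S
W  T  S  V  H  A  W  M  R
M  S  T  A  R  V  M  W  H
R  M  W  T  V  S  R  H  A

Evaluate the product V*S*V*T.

V

V*S = H
H*V = S
S*T = V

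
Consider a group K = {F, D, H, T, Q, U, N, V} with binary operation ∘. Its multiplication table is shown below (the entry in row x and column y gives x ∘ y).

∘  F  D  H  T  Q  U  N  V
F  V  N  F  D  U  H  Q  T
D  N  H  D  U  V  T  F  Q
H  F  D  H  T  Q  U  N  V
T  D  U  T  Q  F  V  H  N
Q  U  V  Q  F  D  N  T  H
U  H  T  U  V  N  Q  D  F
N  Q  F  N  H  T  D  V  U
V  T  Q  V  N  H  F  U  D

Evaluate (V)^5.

V^1 = V
V^2 = V ∘ V = D
V^3 = D ∘ V = Q
V^4 = Q ∘ V = H
V^5 = H ∘ V = V
(Structurally, K here is isomorphic to the cyclic group Z_8.)

V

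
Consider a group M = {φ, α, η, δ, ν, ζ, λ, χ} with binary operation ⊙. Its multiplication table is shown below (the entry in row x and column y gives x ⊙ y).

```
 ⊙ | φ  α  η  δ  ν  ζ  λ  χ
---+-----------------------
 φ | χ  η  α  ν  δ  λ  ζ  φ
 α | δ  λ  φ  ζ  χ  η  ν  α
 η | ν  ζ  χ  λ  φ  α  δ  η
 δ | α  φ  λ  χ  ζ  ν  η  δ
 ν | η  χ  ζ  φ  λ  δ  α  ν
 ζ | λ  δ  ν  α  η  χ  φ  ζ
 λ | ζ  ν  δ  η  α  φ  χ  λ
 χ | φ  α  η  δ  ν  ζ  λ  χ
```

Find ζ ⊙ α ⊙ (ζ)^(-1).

ν

The identity is χ. In row ζ, the entry χ sits in column ζ, so ζ^(-1) = ζ.
ζ ⊙ α = δ
δ ⊙ ζ = ν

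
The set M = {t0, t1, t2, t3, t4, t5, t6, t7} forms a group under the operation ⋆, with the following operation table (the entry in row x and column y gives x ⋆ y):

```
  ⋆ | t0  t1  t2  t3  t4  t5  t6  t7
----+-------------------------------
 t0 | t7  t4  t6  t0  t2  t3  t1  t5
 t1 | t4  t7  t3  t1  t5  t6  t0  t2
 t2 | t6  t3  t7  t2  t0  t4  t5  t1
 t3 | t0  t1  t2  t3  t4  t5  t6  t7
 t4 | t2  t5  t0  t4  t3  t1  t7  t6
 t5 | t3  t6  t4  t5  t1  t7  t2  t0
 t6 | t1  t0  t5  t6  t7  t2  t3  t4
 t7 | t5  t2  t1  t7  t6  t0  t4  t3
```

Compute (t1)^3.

t1^1 = t1
t1^2 = t1 ⋆ t1 = t7
t1^3 = t7 ⋆ t1 = t2
(Structurally, M here is isomorphic to Z_2 x Z_4.)

t2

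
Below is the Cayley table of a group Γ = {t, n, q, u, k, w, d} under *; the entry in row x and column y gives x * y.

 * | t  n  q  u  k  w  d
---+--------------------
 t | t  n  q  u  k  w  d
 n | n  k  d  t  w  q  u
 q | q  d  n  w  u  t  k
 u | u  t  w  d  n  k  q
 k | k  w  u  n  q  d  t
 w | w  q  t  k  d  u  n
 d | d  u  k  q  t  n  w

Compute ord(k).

The identity element is t (its row matches the header).
k^1 = k
k^2 = k * k = q
k^3 = q * k = u
k^4 = u * k = n
k^5 = n * k = w
k^6 = w * k = d
k^7 = d * k = t
The first power of k equal to the identity is k^7, so ord(k) = 7.
(Structurally, Γ here is isomorphic to the cyclic group Z_7.)

7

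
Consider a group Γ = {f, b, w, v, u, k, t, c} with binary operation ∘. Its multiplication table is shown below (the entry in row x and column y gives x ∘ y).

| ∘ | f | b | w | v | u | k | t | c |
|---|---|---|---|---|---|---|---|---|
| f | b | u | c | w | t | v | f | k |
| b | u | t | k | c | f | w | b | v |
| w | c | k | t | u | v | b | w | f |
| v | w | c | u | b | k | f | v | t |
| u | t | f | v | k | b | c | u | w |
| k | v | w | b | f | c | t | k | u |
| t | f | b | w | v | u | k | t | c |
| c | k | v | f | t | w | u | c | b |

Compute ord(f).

4

The identity element is t (its row matches the header).
f^1 = f
f^2 = f ∘ f = b
f^3 = b ∘ f = u
f^4 = u ∘ f = t
The first power of f equal to the identity is f^4, so ord(f) = 4.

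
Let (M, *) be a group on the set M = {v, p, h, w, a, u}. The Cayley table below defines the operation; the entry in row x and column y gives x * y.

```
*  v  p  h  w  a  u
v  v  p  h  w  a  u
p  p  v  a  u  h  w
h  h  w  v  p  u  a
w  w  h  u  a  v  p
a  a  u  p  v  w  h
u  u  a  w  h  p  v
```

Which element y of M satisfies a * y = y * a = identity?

w

First locate the identity: row v matches the header, so v is the identity.
Scan row a for v: a * w = v. Hence a^(-1) = w.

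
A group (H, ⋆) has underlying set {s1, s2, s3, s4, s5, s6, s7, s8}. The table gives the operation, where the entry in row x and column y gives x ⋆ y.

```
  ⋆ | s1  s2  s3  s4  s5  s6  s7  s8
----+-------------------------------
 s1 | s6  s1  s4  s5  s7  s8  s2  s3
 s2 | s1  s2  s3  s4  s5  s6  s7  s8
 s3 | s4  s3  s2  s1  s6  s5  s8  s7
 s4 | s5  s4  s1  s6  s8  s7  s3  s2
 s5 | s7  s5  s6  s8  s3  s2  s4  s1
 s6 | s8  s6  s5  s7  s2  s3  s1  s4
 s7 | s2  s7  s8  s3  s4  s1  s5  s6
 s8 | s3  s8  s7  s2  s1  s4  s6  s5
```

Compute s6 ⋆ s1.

s8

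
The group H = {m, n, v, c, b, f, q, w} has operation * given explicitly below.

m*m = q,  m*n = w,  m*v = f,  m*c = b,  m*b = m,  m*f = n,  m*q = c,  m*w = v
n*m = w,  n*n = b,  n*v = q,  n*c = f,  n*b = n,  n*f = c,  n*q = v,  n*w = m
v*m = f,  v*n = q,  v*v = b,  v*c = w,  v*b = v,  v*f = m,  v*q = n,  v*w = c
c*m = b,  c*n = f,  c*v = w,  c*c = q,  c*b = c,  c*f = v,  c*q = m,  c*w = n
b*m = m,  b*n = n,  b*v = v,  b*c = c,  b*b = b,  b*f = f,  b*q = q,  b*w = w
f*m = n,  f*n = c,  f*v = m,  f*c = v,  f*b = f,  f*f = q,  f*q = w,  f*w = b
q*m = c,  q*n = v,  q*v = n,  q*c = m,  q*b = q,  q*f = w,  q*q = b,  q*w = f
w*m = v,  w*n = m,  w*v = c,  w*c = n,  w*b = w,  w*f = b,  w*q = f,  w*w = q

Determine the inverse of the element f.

First locate the identity: row b matches the header, so b is the identity.
Scan row f for b: f*w = b. Hence f^(-1) = w.

w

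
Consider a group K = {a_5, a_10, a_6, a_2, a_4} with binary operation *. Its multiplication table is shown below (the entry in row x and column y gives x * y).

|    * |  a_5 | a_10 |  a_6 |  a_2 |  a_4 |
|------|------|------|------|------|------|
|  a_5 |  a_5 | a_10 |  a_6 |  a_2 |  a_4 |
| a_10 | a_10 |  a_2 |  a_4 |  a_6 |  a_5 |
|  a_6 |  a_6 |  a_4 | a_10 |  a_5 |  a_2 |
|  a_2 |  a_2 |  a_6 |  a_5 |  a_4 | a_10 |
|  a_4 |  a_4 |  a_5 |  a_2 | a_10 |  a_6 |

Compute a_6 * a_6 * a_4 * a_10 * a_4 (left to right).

a_5

a_6 * a_6 = a_10
a_10 * a_4 = a_5
a_5 * a_10 = a_10
a_10 * a_4 = a_5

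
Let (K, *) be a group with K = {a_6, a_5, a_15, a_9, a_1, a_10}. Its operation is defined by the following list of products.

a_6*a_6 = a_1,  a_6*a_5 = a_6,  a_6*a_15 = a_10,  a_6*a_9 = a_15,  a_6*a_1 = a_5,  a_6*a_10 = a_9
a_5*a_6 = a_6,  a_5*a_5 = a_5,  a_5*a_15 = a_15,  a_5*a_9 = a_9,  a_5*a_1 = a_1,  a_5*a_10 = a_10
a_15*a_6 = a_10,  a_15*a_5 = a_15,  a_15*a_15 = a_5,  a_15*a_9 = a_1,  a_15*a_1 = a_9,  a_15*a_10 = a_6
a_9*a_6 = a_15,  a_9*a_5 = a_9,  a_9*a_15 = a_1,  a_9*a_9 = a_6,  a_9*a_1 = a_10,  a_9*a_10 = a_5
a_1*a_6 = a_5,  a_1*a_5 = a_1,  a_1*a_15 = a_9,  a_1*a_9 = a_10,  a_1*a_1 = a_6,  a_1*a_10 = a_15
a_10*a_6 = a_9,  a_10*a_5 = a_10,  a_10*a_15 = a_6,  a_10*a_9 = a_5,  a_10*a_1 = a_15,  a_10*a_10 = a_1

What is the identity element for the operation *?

The identity e satisfies e*x = x for all x, so its row in the table reproduces the column headers.
Row a_5 reads: a_6, a_5, a_15, a_9, a_1, a_10 — exactly the header order. So a_5 is the identity.

a_5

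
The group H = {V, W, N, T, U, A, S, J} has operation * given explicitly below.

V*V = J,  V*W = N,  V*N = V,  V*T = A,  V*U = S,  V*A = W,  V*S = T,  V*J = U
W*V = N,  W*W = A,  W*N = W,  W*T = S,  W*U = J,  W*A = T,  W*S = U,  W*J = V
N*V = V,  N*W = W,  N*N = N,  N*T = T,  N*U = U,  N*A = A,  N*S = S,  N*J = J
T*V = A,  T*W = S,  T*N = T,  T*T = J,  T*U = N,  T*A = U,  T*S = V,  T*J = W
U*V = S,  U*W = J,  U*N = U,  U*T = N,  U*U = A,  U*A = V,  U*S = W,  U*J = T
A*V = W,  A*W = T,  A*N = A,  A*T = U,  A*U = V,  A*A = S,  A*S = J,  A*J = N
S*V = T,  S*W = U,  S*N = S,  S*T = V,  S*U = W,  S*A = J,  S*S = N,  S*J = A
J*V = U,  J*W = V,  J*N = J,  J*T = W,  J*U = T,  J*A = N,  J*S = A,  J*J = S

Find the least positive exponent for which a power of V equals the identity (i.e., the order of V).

The identity element is N (its row matches the header).
V^1 = V
V^2 = V*V = J
V^3 = J*V = U
V^4 = U*V = S
V^5 = S*V = T
V^6 = T*V = A
V^7 = A*V = W
V^8 = W*V = N
The first power of V equal to the identity is V^8, so ord(V) = 8.
(Structurally, H here is isomorphic to the cyclic group Z_8.)

8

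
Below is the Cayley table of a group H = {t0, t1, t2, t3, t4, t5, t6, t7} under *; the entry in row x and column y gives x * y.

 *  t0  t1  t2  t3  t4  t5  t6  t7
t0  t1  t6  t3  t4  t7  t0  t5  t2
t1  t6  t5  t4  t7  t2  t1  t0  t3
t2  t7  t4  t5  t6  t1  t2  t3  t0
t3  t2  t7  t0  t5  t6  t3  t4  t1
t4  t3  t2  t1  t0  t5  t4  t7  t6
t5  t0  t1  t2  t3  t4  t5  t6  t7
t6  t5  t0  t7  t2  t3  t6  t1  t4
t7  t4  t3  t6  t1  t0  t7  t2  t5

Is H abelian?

t6 * t7 = t4 but t7 * t6 = t2.
Since t6 and t7 do not commute, H is not abelian.

No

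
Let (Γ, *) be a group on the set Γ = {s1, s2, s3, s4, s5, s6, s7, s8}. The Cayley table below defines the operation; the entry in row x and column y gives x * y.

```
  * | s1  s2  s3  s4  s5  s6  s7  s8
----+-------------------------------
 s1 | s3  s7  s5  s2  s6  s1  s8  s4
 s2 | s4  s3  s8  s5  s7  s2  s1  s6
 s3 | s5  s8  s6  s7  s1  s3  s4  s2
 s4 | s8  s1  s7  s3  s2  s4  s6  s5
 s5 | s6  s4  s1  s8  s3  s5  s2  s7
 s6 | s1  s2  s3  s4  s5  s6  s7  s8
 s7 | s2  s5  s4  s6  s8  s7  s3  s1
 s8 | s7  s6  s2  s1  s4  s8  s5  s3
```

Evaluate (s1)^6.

s1^1 = s1
s1^2 = s1 * s1 = s3
s1^3 = s3 * s1 = s5
s1^4 = s5 * s1 = s6
s1^5 = s6 * s1 = s1
s1^6 = s1 * s1 = s3

s3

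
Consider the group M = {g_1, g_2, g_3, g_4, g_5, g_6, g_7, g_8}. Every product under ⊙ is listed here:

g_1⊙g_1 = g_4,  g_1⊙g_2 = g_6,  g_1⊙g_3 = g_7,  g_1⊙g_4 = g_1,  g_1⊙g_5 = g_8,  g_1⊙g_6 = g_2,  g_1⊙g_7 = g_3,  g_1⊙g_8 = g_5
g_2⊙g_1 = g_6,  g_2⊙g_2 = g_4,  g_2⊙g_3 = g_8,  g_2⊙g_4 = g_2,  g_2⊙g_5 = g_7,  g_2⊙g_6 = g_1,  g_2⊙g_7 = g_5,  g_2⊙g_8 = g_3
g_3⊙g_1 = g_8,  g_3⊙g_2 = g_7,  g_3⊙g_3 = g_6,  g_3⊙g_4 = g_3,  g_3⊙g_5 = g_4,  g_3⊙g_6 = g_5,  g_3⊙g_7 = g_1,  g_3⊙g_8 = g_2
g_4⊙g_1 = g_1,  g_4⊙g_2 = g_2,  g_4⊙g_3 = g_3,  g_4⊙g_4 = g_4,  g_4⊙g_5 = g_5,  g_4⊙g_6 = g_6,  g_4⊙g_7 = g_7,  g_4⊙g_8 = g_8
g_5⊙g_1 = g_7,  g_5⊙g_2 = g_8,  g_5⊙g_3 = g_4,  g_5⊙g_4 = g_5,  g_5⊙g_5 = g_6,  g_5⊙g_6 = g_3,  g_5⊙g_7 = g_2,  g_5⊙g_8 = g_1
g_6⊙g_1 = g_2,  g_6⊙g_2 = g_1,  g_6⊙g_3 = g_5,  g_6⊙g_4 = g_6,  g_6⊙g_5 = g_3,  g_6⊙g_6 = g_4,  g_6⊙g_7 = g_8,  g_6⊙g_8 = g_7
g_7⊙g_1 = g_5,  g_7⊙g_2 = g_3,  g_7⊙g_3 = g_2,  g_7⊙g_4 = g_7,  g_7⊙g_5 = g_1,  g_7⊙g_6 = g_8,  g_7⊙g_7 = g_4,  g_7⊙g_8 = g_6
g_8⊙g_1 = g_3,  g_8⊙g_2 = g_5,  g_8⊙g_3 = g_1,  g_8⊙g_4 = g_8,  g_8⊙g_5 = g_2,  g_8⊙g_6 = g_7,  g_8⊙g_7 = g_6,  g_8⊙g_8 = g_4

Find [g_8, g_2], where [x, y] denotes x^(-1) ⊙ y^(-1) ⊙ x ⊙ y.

Identity is g_4; from the table g_8^(-1) = g_8 and g_2^(-1) = g_2.
g_8 ⊙ g_2 = g_5
g_5 ⊙ g_8 = g_1
g_1 ⊙ g_2 = g_6

g_6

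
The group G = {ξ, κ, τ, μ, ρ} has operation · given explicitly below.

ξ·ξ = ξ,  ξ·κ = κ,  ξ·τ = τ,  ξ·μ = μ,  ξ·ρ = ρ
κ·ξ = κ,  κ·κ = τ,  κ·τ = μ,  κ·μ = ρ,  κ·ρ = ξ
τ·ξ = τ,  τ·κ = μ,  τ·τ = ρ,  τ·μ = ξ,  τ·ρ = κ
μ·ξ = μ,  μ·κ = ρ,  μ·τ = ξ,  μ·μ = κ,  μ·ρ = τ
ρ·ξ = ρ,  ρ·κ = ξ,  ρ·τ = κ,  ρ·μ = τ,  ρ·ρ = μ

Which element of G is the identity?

ξ

The identity e satisfies e·x = x for all x, so its row in the table reproduces the column headers.
Row ξ reads: ξ, κ, τ, μ, ρ — exactly the header order. So ξ is the identity.
(Structurally, G here is isomorphic to the cyclic group Z_5.)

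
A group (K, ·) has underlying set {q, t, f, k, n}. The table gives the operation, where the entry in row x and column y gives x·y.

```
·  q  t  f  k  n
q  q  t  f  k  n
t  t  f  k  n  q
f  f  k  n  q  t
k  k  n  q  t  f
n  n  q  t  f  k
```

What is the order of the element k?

The identity element is q (its row matches the header).
k^1 = k
k^2 = k·k = t
k^3 = t·k = n
k^4 = n·k = f
k^5 = f·k = q
The first power of k equal to the identity is k^5, so ord(k) = 5.

5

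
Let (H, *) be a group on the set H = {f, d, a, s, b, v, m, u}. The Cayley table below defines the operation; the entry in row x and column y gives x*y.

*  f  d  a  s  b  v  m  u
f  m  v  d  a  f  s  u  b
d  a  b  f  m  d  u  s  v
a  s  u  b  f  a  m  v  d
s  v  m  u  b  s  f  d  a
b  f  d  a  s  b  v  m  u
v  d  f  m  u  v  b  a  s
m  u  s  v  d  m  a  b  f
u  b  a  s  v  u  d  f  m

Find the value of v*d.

Read row v, column d: v*d = f.

f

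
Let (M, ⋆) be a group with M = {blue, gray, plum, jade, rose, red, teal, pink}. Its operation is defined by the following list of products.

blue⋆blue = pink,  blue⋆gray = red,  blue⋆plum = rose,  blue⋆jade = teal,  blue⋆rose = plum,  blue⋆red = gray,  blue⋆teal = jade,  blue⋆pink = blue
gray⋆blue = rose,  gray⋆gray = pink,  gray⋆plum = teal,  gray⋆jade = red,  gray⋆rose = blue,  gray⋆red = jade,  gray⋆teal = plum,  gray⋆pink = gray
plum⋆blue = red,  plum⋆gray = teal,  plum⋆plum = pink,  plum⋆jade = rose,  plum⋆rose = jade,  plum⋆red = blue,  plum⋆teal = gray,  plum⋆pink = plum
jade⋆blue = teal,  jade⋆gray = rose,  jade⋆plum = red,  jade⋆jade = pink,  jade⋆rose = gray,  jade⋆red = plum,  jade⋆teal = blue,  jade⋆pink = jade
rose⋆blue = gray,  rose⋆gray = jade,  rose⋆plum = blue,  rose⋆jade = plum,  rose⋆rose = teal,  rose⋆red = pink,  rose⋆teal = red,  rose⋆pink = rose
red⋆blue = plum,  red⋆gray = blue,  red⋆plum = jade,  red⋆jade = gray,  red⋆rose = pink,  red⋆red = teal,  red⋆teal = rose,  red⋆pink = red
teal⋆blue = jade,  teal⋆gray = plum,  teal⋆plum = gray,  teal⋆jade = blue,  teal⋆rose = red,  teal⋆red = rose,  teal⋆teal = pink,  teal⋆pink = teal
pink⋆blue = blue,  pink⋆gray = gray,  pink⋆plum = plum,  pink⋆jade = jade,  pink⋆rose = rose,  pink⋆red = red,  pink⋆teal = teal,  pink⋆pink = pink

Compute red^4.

pink

red^1 = red
red^2 = red ⋆ red = teal
red^3 = teal ⋆ red = rose
red^4 = rose ⋆ red = pink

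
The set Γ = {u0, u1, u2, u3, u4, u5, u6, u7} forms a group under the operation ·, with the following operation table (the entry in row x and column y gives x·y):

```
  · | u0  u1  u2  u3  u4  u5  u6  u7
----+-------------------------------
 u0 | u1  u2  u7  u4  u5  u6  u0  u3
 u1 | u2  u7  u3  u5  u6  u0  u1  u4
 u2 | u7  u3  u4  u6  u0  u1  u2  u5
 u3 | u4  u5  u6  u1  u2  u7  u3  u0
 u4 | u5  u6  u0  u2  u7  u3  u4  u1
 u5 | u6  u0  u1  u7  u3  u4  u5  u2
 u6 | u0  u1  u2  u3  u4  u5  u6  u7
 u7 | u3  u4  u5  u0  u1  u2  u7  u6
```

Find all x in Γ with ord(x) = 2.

Identity is u6. Compute the order of each non-identity element by repeated multiplication:
  u0: u0 → u1 → u2 → u7 → u3 → u4 → u5 → u6  (order 8)
  u1: u1 → u7 → u4 → u6  (order 4)
  u2: u2 → u4 → u0 → u7 → u5 → u1 → u3 → u6  (order 8)
  u3: u3 → u1 → u5 → u7 → u0 → u4 → u2 → u6  (order 8)
  u4: u4 → u7 → u1 → u6  (order 4)
  u5: u5 → u4 → u3 → u7 → u2 → u1 → u0 → u6  (order 8)
  u7: u7 → u6  (order 2)
Elements of order 2: {u7}.

{u7}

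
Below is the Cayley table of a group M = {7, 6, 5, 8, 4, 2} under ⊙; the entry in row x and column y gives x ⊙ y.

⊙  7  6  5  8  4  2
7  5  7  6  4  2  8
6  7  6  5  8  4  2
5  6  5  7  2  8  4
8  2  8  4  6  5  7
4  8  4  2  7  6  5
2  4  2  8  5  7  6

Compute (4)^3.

4

4^1 = 4
4^2 = 4 ⊙ 4 = 6
4^3 = 6 ⊙ 4 = 4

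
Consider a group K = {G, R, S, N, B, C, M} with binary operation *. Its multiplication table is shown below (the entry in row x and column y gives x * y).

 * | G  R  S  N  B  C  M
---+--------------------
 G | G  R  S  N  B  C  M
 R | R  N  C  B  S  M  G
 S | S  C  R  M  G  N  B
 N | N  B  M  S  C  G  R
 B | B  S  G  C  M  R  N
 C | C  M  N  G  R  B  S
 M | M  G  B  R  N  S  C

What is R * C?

M

Read row R, column C: R * C = M.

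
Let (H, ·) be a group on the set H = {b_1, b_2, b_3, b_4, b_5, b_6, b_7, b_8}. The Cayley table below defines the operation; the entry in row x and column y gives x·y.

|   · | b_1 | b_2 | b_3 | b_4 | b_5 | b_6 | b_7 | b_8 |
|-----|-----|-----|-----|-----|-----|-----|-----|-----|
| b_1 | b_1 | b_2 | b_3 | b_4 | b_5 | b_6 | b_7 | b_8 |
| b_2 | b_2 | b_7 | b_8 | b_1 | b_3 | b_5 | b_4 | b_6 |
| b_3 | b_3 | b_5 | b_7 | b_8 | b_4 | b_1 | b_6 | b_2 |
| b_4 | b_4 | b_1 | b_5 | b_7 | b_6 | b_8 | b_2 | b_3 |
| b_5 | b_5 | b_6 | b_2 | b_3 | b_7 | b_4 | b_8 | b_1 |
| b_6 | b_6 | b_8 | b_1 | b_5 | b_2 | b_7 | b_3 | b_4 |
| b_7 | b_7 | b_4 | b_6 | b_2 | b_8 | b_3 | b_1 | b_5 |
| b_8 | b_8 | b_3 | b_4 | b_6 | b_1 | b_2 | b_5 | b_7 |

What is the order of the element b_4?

4

The identity element is b_1 (its row matches the header).
b_4^1 = b_4
b_4^2 = b_4·b_4 = b_7
b_4^3 = b_7·b_4 = b_2
b_4^4 = b_2·b_4 = b_1
The first power of b_4 equal to the identity is b_4^4, so ord(b_4) = 4.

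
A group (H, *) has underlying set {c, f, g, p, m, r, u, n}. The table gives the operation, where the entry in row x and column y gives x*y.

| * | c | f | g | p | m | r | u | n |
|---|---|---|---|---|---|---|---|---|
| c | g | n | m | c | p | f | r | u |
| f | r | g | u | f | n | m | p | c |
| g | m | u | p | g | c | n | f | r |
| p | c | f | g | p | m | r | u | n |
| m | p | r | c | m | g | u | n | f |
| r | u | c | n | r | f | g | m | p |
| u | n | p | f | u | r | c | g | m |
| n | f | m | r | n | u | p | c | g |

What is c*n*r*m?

c*n = u
u*r = c
c*m = p

p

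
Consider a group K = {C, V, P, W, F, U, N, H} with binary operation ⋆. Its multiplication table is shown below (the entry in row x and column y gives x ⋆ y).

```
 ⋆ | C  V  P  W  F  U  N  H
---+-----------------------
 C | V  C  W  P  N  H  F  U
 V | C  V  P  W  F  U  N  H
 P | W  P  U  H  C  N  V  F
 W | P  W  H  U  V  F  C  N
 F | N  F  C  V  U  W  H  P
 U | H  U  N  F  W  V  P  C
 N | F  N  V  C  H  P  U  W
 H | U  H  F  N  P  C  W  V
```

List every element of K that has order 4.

Identity is V. Compute the order of each non-identity element by repeated multiplication:
  C: C → V  (order 2)
  P: P → U → N → V  (order 4)
  W: W → U → F → V  (order 4)
  F: F → U → W → V  (order 4)
  U: U → V  (order 2)
  N: N → U → P → V  (order 4)
  H: H → V  (order 2)
Elements of order 4: {F, N, P, W}.

{F, N, P, W}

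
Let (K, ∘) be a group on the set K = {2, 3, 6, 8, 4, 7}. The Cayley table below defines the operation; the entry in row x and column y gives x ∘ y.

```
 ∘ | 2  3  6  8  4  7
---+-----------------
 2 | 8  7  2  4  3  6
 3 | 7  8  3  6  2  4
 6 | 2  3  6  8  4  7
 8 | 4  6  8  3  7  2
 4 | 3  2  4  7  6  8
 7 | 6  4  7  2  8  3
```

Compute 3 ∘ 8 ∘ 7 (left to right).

7

3 ∘ 8 = 6
6 ∘ 7 = 7
(Structurally, K here is isomorphic to the cyclic group Z_6.)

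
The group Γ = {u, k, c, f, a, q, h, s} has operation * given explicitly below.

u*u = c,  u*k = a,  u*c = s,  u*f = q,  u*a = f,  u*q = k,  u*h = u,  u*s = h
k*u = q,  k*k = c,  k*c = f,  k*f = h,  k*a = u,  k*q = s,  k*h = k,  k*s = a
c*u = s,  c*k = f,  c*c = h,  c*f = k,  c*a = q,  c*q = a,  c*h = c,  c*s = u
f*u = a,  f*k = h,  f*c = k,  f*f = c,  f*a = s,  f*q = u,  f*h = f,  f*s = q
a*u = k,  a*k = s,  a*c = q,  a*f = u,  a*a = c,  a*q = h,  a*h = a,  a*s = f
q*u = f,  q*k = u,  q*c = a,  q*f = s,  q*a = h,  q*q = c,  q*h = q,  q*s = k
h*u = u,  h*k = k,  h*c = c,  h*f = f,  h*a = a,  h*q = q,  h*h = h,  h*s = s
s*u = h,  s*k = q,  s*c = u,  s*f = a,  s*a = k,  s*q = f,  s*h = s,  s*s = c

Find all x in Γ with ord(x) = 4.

{a, f, k, q, s, u}

Identity is h. Compute the order of each non-identity element by repeated multiplication:
  u: u → c → s → h  (order 4)
  k: k → c → f → h  (order 4)
  c: c → h  (order 2)
  f: f → c → k → h  (order 4)
  a: a → c → q → h  (order 4)
  q: q → c → a → h  (order 4)
  s: s → c → u → h  (order 4)
Elements of order 4: {a, f, k, q, s, u}.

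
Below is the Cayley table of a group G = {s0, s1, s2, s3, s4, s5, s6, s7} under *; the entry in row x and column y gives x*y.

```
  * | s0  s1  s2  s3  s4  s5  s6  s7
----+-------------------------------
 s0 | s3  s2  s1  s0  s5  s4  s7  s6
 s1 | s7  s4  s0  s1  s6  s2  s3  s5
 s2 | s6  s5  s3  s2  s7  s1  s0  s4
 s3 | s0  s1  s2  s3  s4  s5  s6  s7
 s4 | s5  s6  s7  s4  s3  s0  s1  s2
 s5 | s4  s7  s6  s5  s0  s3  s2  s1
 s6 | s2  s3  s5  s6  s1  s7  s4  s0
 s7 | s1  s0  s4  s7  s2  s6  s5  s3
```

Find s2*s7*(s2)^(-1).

The identity is s3. In row s2, the entry s3 sits in column s2, so s2^(-1) = s2.
s2*s7 = s4
s4*s2 = s7

s7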